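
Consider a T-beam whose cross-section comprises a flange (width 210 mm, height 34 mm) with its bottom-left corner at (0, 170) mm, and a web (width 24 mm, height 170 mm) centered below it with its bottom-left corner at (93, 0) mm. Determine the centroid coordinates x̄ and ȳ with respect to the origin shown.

web: A = 24 × 170 = 4080.00, centroid at (105.00, 85.00).
flange: A = 210 × 34 = 7140.00, centroid at (105.00, 187.00).
ΣA = 11220.00 mm², ΣAx̄ = 1178100.00 mm³, ΣAȳ = 1681980.00 mm³.
x̄ = 1178100.00/11220.00 = 105.00 mm; ȳ = 1681980.00/11220.00 = 149.91 mm.

x̄ = 105.00 mm, ȳ = 149.91 mm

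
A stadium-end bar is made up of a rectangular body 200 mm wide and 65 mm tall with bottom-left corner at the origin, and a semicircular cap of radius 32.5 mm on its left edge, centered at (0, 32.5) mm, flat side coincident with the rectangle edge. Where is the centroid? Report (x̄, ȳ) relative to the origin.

x̄ = 87.12 mm, ȳ = 32.50 mm

Part | A | x̄ᵢ | ȳᵢ | A·x̄ᵢ | A·ȳᵢ
rectangular body | 13000.00 | 100.00 | 32.50 | 1300000.00 | 422500.00
semicircular end | 1659.15 | -13.79 | 32.50 | -22885.42 | 53922.49
Σ | 14659.15 |  |  | 1277114.58 | 476422.49
x̄ = 1277114.58 / 14659.15 = 87.12 mm
ȳ = 476422.49 / 14659.15 = 32.50 mm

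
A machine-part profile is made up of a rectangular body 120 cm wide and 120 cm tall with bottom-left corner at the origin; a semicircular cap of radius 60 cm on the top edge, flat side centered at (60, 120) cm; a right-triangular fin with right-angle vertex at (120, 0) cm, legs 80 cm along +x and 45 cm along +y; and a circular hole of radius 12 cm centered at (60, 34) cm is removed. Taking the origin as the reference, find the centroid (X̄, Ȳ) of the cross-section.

rectangular body: A = 120 × 120 = 14400.00, centroid at (60.00, 60.00).
semicircular top: A = ½π·60² = 5654.87, centroid at (60.00, 145.46).
triangular fin: A = ½·80·45 = 1800.00, centroid at (146.67, 15.00).
hole: A = −π·12² = -452.39, centroid at (60.00, 34.00).
ΣA = 21402.48 cm²
ΣAX̄ = (14400.00)(60.00) + (5654.87)(60.00) + (1800.00)(146.67) + (-452.39)(60.00) = 1440148.65 cm³
ΣAȲ = (14400.00)(60.00) + (5654.87)(145.46) + (1800.00)(15.00) + (-452.39)(34.00) = 1698202.78 cm³
X̄ = 1440148.65 / 21402.48 = 67.29 cm
Ȳ = 1698202.78 / 21402.48 = 79.35 cm

X̄ = 67.29 cm, Ȳ = 79.35 cm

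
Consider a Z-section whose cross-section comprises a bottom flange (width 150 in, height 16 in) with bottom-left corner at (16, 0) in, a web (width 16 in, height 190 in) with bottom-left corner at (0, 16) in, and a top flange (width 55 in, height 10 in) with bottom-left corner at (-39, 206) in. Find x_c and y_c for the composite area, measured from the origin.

x_c = 39.46 in, y_c = 78.91 in

bottom flange: A = 150 × 16 = 2400.00, centroid at (91.00, 8.00).
web: A = 16 × 190 = 3040.00, centroid at (8.00, 111.00).
top flange: A = 55 × 10 = 550.00, centroid at (-11.50, 211.00).
ΣA = 5990.00 in²
ΣAx_c = (2400.00)(91.00) + (3040.00)(8.00) + (550.00)(-11.50) = 236395.00 in³
ΣAy_c = (2400.00)(8.00) + (3040.00)(111.00) + (550.00)(211.00) = 472690.00 in³
x_c = 236395.00 / 5990.00 = 39.46 in
y_c = 472690.00 / 5990.00 = 78.91 in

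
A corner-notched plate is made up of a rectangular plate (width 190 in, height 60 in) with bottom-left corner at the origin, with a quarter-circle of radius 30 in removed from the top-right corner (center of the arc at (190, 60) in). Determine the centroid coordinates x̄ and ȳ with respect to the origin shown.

plate: A = 190 × 60 = 11400.00, centroid at (95.00, 30.00).
removed quarter-circle: A = −¼π·30² = -706.86, centroid at (177.27, 47.27).
ΣA = 10693.14 in², ΣAx̄ = 957696.91 in³, ΣAȳ = 308588.50 in³.
x̄ = 957696.91/10693.14 = 89.56 in; ȳ = 308588.50/10693.14 = 28.86 in.

x̄ = 89.56 in, ȳ = 28.86 in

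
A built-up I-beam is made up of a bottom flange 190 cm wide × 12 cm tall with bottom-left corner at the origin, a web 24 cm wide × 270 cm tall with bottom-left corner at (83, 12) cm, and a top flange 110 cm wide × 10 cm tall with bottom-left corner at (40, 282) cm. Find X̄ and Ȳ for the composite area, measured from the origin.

X̄ = 95.00 cm, Ȳ = 130.01 cm

bottom flange: A = 190 × 12 = 2280.00, centroid at (95.00, 6.00).
web: A = 24 × 270 = 6480.00, centroid at (95.00, 147.00).
top flange: A = 110 × 10 = 1100.00, centroid at (95.00, 287.00).
ΣA = 9860.00 cm², ΣAX̄ = 936700.00 cm³, ΣAȲ = 1281940.00 cm³.
X̄ = 936700.00/9860.00 = 95.00 cm; Ȳ = 1281940.00/9860.00 = 130.01 cm.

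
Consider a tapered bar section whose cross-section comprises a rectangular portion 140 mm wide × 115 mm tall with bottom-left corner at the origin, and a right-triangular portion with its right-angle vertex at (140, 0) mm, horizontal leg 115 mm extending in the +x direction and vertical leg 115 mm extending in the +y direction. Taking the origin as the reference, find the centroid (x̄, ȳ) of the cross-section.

x̄ = 101.54 mm, ȳ = 51.92 mm

Part | A | x̄ᵢ | ȳᵢ | A·x̄ᵢ | A·ȳᵢ
rectangular portion | 16100.00 | 70.00 | 57.50 | 1127000.00 | 925750.00
triangular portion | 6612.50 | 178.33 | 38.33 | 1179229.17 | 253479.17
Σ | 22712.50 |  |  | 2306229.17 | 1179229.17
x̄ = 2306229.17 / 22712.50 = 101.54 mm
ȳ = 1179229.17 / 22712.50 = 51.92 mm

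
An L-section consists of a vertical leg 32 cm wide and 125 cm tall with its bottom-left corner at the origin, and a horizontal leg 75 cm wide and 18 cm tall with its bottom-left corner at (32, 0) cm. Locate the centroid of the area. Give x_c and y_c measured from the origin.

x_c = 29.50 cm, y_c = 49.00 cm

vertical leg: A = 32 × 125 = 4000.00, centroid at (16.00, 62.50).
horizontal leg: A = 75 × 18 = 1350.00, centroid at (69.50, 9.00).
ΣA = 5350.00 cm²
ΣAx_c = (4000.00)(16.00) + (1350.00)(69.50) = 157825.00 cm³
ΣAy_c = (4000.00)(62.50) + (1350.00)(9.00) = 262150.00 cm³
x_c = 157825.00 / 5350.00 = 29.50 cm
y_c = 262150.00 / 5350.00 = 49.00 cm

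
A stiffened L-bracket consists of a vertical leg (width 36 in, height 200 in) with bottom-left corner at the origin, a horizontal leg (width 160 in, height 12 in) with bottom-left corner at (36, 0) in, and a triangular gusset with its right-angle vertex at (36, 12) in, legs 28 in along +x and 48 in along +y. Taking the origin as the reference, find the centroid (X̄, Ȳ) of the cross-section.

vertical leg: A = 36 × 200 = 7200.00, centroid at (18.00, 100.00).
horizontal leg: A = 160 × 12 = 1920.00, centroid at (116.00, 6.00).
gusset: A = ½·28·48 = 672.00, centroid at (45.33, 28.00).
ΣA = 9792.00 in²
ΣAX̄ = (7200.00)(18.00) + (1920.00)(116.00) + (672.00)(45.33) = 382784.00 in³
ΣAȲ = (7200.00)(100.00) + (1920.00)(6.00) + (672.00)(28.00) = 750336.00 in³
X̄ = 382784.00 / 9792.00 = 39.09 in
Ȳ = 750336.00 / 9792.00 = 76.63 in

X̄ = 39.09 in, Ȳ = 76.63 in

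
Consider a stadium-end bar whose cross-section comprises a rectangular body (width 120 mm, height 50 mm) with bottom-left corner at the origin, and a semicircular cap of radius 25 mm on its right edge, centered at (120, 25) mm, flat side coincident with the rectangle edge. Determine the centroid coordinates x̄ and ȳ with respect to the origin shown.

x̄ = 69.93 mm, ȳ = 25.00 mm

rectangular body: A = 120 × 50 = 6000.00, centroid at (60.00, 25.00).
semicircular end: A = ½π·25² = 981.75, centroid at (130.61, 25.00).
ΣA = 6981.75 mm², ΣAx̄ = 488226.39 mm³, ΣAȳ = 174543.69 mm³.
x̄ = 488226.39/6981.75 = 69.93 mm; ȳ = 174543.69/6981.75 = 25.00 mm.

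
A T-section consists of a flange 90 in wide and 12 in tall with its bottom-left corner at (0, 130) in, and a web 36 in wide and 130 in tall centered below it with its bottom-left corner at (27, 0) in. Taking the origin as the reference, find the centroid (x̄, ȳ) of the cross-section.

x̄ = 45.00 in, ȳ = 78.31 in

Part | A | x̄ᵢ | ȳᵢ | A·x̄ᵢ | A·ȳᵢ
web | 4680.00 | 45.00 | 65.00 | 210600.00 | 304200.00
flange | 1080.00 | 45.00 | 136.00 | 48600.00 | 146880.00
Σ | 5760.00 |  |  | 259200.00 | 451080.00
x̄ = 259200.00 / 5760.00 = 45.00 in
ȳ = 451080.00 / 5760.00 = 78.31 in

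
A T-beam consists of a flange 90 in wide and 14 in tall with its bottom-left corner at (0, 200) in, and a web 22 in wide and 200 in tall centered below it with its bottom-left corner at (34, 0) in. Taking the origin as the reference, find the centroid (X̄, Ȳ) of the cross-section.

web: A = 22 × 200 = 4400.00, centroid at (45.00, 100.00).
flange: A = 90 × 14 = 1260.00, centroid at (45.00, 207.00).
ΣA = 5660.00 in²
ΣAX̄ = (4400.00)(45.00) + (1260.00)(45.00) = 254700.00 in³
ΣAȲ = (4400.00)(100.00) + (1260.00)(207.00) = 700820.00 in³
X̄ = 254700.00 / 5660.00 = 45.00 in
Ȳ = 700820.00 / 5660.00 = 123.82 in

X̄ = 45.00 in, Ȳ = 123.82 in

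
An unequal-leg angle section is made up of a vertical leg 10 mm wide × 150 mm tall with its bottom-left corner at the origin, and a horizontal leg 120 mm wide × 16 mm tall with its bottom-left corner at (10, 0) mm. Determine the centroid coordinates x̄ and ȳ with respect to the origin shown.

x̄ = 41.49 mm, ȳ = 37.39 mm

Part | A | x̄ᵢ | ȳᵢ | A·x̄ᵢ | A·ȳᵢ
vertical leg | 1500.00 | 5.00 | 75.00 | 7500.00 | 112500.00
horizontal leg | 1920.00 | 70.00 | 8.00 | 134400.00 | 15360.00
Σ | 3420.00 |  |  | 141900.00 | 127860.00
x̄ = 141900.00 / 3420.00 = 41.49 mm
ȳ = 127860.00 / 3420.00 = 37.39 mm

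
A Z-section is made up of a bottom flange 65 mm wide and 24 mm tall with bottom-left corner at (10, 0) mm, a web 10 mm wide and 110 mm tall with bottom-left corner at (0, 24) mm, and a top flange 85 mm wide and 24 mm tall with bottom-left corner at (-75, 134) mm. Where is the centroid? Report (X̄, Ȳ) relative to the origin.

X̄ = 1.17 mm, Ȳ = 85.84 mm

bottom flange: A = 65 × 24 = 1560.00, centroid at (42.50, 12.00).
web: A = 10 × 110 = 1100.00, centroid at (5.00, 79.00).
top flange: A = 85 × 24 = 2040.00, centroid at (-32.50, 146.00).
ΣA = 4700.00 mm², ΣAX̄ = 5500.00 mm³, ΣAȲ = 403460.00 mm³.
X̄ = 5500.00/4700.00 = 1.17 mm; Ȳ = 403460.00/4700.00 = 85.84 mm.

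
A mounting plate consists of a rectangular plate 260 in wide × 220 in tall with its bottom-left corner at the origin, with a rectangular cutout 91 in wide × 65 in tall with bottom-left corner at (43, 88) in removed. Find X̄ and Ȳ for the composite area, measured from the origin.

Part | A | x̄ᵢ | ȳᵢ | A·x̄ᵢ | A·ȳᵢ
plate | 57200.00 | 130.00 | 110.00 | 7436000.00 | 6292000.00
hole | -5915.00 | 88.50 | 120.50 | -523477.50 | -712757.50
Σ | 51285.00 |  |  | 6912522.50 | 5579242.50
X̄ = 6912522.50 / 51285.00 = 134.79 in
Ȳ = 5579242.50 / 51285.00 = 108.79 in

X̄ = 134.79 in, Ȳ = 108.79 in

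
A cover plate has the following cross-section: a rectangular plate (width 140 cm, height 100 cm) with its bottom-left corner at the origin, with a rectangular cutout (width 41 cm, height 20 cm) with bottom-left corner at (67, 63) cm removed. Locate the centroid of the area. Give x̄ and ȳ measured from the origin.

Part | A | x̄ᵢ | ȳᵢ | A·x̄ᵢ | A·ȳᵢ
plate | 14000.00 | 70.00 | 50.00 | 980000.00 | 700000.00
hole | -820.00 | 87.50 | 73.00 | -71750.00 | -59860.00
Σ | 13180.00 |  |  | 908250.00 | 640140.00
x̄ = 908250.00 / 13180.00 = 68.91 cm
ȳ = 640140.00 / 13180.00 = 48.57 cm

x̄ = 68.91 cm, ȳ = 48.57 cm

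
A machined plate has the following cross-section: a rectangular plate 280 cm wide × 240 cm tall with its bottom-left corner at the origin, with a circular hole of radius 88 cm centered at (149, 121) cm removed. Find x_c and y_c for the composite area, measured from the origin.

plate: A = 280 × 240 = 67200.00, centroid at (140.00, 120.00).
hole: A = −π·88² = -24328.49, centroid at (149.00, 121.00).
ΣA = 42871.51 cm², ΣAx_c = 5783054.47 cm³, ΣAy_c = 5120252.29 cm³.
x_c = 5783054.47/42871.51 = 134.89 cm; y_c = 5120252.29/42871.51 = 119.43 cm.

x_c = 134.89 cm, y_c = 119.43 cm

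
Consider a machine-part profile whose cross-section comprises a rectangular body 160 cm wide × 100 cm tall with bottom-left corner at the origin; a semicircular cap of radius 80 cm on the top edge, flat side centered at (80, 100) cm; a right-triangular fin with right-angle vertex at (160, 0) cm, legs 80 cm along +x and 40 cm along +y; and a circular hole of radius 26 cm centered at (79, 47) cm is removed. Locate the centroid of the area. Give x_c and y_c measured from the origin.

x_c = 86.77 cm, y_c = 81.01 cm

Part | A | x̄ᵢ | ȳᵢ | A·x̄ᵢ | A·ȳᵢ
rectangular body | 16000.00 | 80.00 | 50.00 | 1280000.00 | 800000.00
semicircular top | 10053.10 | 80.00 | 133.95 | 804247.72 | 1346642.98
triangular fin | 1600.00 | 186.67 | 13.33 | 298666.67 | 21333.33
hole | -2123.72 | 79.00 | 47.00 | -167773.61 | -99814.68
Σ | 25529.38 |  |  | 2215140.77 | 2068161.63
x_c = 2215140.77 / 25529.38 = 86.77 cm
y_c = 2068161.63 / 25529.38 = 81.01 cm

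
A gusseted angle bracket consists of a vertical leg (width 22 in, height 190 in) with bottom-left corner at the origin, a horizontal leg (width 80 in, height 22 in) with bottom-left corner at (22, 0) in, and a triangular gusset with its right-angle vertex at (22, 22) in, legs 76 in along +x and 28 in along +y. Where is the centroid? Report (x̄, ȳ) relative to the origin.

x̄ = 29.34 in, ȳ = 64.22 in

vertical leg: A = 22 × 190 = 4180.00, centroid at (11.00, 95.00).
horizontal leg: A = 80 × 22 = 1760.00, centroid at (62.00, 11.00).
gusset: A = ½·76·28 = 1064.00, centroid at (47.33, 31.33).
ΣA = 7004.00 in², ΣAx̄ = 205462.67 in³, ΣAȳ = 449798.67 in³.
x̄ = 205462.67/7004.00 = 29.34 in; ȳ = 449798.67/7004.00 = 64.22 in.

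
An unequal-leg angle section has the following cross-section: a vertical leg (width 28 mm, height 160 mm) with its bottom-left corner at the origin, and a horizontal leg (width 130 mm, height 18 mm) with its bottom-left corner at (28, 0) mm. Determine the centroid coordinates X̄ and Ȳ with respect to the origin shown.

X̄ = 41.11 mm, Ȳ = 55.64 mm

Part | A | x̄ᵢ | ȳᵢ | A·x̄ᵢ | A·ȳᵢ
vertical leg | 4480.00 | 14.00 | 80.00 | 62720.00 | 358400.00
horizontal leg | 2340.00 | 93.00 | 9.00 | 217620.00 | 21060.00
Σ | 6820.00 |  |  | 280340.00 | 379460.00
X̄ = 280340.00 / 6820.00 = 41.11 mm
Ȳ = 379460.00 / 6820.00 = 55.64 mm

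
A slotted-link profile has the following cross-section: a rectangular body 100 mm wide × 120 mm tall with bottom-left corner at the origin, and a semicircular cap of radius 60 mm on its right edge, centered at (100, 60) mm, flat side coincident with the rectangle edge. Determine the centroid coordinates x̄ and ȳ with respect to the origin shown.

x̄ = 74.17 mm, ȳ = 60.00 mm

rectangular body: A = 100 × 120 = 12000.00, centroid at (50.00, 60.00).
semicircular end: A = ½π·60² = 5654.87, centroid at (125.46, 60.00).
ΣA = 17654.87 mm², ΣAx̄ = 1309486.68 mm³, ΣAȳ = 1059292.01 mm³.
x̄ = 1309486.68/17654.87 = 74.17 mm; ȳ = 1059292.01/17654.87 = 60.00 mm.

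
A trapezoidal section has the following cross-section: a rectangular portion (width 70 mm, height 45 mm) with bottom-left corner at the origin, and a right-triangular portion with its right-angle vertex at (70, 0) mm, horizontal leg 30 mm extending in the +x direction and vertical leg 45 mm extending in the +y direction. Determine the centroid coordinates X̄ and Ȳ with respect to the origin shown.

rectangular portion: A = 70 × 45 = 3150.00, centroid at (35.00, 22.50).
triangular portion: A = ½·30·45 = 675.00, centroid at (80.00, 15.00).
ΣA = 3825.00 mm², ΣAX̄ = 164250.00 mm³, ΣAȲ = 81000.00 mm³.
X̄ = 164250.00/3825.00 = 42.94 mm; Ȳ = 81000.00/3825.00 = 21.18 mm.

X̄ = 42.94 mm, Ȳ = 21.18 mm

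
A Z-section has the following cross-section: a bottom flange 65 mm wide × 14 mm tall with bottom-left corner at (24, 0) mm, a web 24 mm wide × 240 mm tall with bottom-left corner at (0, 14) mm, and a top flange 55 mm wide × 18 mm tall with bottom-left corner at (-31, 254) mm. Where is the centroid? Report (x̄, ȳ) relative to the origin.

x̄ = 15.28 mm, ȳ = 135.58 mm

bottom flange: A = 65 × 14 = 910.00, centroid at (56.50, 7.00).
web: A = 24 × 240 = 5760.00, centroid at (12.00, 134.00).
top flange: A = 55 × 18 = 990.00, centroid at (-3.50, 263.00).
ΣA = 7660.00 mm², ΣAx̄ = 117070.00 mm³, ΣAȳ = 1038580.00 mm³.
x̄ = 117070.00/7660.00 = 15.28 mm; ȳ = 1038580.00/7660.00 = 135.58 mm.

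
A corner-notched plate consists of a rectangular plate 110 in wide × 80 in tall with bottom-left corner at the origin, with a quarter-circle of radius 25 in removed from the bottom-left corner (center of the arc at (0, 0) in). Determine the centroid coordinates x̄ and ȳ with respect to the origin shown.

plate: A = 110 × 80 = 8800.00, centroid at (55.00, 40.00).
removed quarter-circle: A = −¼π·25² = -490.87, centroid at (10.61, 10.61).
ΣA = 8309.13 in²
ΣAx̄ = (8800.00)(55.00) + (-490.87)(10.61) = 478791.67 in³
ΣAȳ = (8800.00)(40.00) + (-490.87)(10.61) = 346791.67 in³
x̄ = 478791.67 / 8309.13 = 57.62 in
ȳ = 346791.67 / 8309.13 = 41.74 in

x̄ = 57.62 in, ȳ = 41.74 in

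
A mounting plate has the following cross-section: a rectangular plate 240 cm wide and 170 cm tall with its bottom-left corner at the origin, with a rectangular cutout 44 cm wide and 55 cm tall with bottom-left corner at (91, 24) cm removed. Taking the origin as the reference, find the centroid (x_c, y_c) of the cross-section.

Part | A | x̄ᵢ | ȳᵢ | A·x̄ᵢ | A·ȳᵢ
plate | 40800.00 | 120.00 | 85.00 | 4896000.00 | 3468000.00
hole | -2420.00 | 113.00 | 51.50 | -273460.00 | -124630.00
Σ | 38380.00 |  |  | 4622540.00 | 3343370.00
x_c = 4622540.00 / 38380.00 = 120.44 cm
y_c = 3343370.00 / 38380.00 = 87.11 cm

x_c = 120.44 cm, y_c = 87.11 cm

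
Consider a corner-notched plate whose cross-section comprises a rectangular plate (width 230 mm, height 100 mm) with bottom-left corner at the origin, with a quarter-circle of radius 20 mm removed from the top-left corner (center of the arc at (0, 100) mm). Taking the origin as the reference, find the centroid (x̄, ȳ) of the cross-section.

x̄ = 116.48 mm, ȳ = 49.43 mm

plate: A = 230 × 100 = 23000.00, centroid at (115.00, 50.00).
removed quarter-circle: A = −¼π·20² = -314.16, centroid at (8.49, 91.51).
ΣA = 22685.84 mm²
ΣAx̄ = (23000.00)(115.00) + (-314.16)(8.49) = 2642333.33 mm³
ΣAȳ = (23000.00)(50.00) + (-314.16)(91.51) = 1121250.74 mm³
x̄ = 2642333.33 / 22685.84 = 116.48 mm
ȳ = 1121250.74 / 22685.84 = 49.43 mm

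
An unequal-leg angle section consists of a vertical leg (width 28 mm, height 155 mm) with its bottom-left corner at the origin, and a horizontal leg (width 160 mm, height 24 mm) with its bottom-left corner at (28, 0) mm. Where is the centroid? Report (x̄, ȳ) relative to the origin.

x̄ = 58.13 mm, ȳ = 46.75 mm

vertical leg: A = 28 × 155 = 4340.00, centroid at (14.00, 77.50).
horizontal leg: A = 160 × 24 = 3840.00, centroid at (108.00, 12.00).
ΣA = 8180.00 mm², ΣAx̄ = 475480.00 mm³, ΣAȳ = 382430.00 mm³.
x̄ = 475480.00/8180.00 = 58.13 mm; ȳ = 382430.00/8180.00 = 46.75 mm.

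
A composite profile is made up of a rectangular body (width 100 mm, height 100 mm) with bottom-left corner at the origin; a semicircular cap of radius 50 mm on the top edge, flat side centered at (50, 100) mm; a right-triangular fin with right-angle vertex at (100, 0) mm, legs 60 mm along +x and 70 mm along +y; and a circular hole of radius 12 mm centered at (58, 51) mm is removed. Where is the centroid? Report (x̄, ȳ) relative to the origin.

x̄ = 59.21 mm, ȳ = 64.33 mm

rectangular body: A = 100 × 100 = 10000.00, centroid at (50.00, 50.00).
semicircular top: A = ½π·50² = 3926.99, centroid at (50.00, 121.22).
triangular fin: A = ½·60·70 = 2100.00, centroid at (120.00, 23.33).
hole: A = −π·12² = -452.39, centroid at (58.00, 51.00).
ΣA = 15574.60 mm²
ΣAx̄ = (10000.00)(50.00) + (3926.99)(50.00) + (2100.00)(120.00) + (-452.39)(58.00) = 922110.96 mm³
ΣAȳ = (10000.00)(50.00) + (3926.99)(121.22) + (2100.00)(23.33) + (-452.39)(51.00) = 1001960.56 mm³
x̄ = 922110.96 / 15574.60 = 59.21 mm
ȳ = 1001960.56 / 15574.60 = 64.33 mm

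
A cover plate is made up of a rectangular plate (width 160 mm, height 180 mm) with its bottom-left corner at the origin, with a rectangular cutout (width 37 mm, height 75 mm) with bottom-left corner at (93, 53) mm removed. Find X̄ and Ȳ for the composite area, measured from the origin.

plate: A = 160 × 180 = 28800.00, centroid at (80.00, 90.00).
hole: A = −(37 × 75) = -2775.00, centroid at (111.50, 90.50).
ΣA = 26025.00 mm², ΣAX̄ = 1994587.50 mm³, ΣAȲ = 2340862.50 mm³.
X̄ = 1994587.50/26025.00 = 76.64 mm; Ȳ = 2340862.50/26025.00 = 89.95 mm.

X̄ = 76.64 mm, Ȳ = 89.95 mm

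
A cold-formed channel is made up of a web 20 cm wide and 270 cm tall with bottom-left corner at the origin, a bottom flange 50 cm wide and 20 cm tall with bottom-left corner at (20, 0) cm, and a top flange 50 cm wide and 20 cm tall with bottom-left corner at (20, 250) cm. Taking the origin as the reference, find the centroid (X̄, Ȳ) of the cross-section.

X̄ = 19.46 cm, Ȳ = 135.00 cm

web: A = 20 × 270 = 5400.00, centroid at (10.00, 135.00).
bottom flange: A = 50 × 20 = 1000.00, centroid at (45.00, 10.00).
top flange: A = 50 × 20 = 1000.00, centroid at (45.00, 260.00).
ΣA = 7400.00 cm², ΣAX̄ = 144000.00 cm³, ΣAȲ = 999000.00 cm³.
X̄ = 144000.00/7400.00 = 19.46 cm; Ȳ = 999000.00/7400.00 = 135.00 cm.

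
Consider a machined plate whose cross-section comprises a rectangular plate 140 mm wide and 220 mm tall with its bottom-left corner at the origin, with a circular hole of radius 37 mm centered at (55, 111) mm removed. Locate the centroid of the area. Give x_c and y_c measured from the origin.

plate: A = 140 × 220 = 30800.00, centroid at (70.00, 110.00).
hole: A = −π·37² = -4300.84, centroid at (55.00, 111.00).
ΣA = 26499.16 mm², ΣAx_c = 1919453.78 mm³, ΣAy_c = 2910606.72 mm³.
x_c = 1919453.78/26499.16 = 72.43 mm; y_c = 2910606.72/26499.16 = 109.84 mm.

x_c = 72.43 mm, y_c = 109.84 mm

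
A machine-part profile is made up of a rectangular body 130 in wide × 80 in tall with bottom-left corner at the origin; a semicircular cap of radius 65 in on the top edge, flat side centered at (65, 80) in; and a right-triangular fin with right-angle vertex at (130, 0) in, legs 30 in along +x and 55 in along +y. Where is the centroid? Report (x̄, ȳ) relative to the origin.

rectangular body: A = 130 × 80 = 10400.00, centroid at (65.00, 40.00).
semicircular top: A = ½π·65² = 6636.61, centroid at (65.00, 107.59).
triangular fin: A = ½·30·55 = 825.00, centroid at (140.00, 18.33).
ΣA = 17861.61 in², ΣAx̄ = 1222879.94 in³, ΣAȳ = 1145137.49 in³.
x̄ = 1222879.94/17861.61 = 68.46 in; ȳ = 1145137.49/17861.61 = 64.11 in.

x̄ = 68.46 in, ȳ = 64.11 in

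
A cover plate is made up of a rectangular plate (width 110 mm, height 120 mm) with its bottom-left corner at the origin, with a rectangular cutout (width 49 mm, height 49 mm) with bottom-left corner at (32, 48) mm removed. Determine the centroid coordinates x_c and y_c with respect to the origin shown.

Part | A | x̄ᵢ | ȳᵢ | A·x̄ᵢ | A·ȳᵢ
plate | 13200.00 | 55.00 | 60.00 | 726000.00 | 792000.00
hole | -2401.00 | 56.50 | 72.50 | -135656.50 | -174072.50
Σ | 10799.00 |  |  | 590343.50 | 617927.50
x_c = 590343.50 / 10799.00 = 54.67 mm
y_c = 617927.50 / 10799.00 = 57.22 mm

x_c = 54.67 mm, y_c = 57.22 mm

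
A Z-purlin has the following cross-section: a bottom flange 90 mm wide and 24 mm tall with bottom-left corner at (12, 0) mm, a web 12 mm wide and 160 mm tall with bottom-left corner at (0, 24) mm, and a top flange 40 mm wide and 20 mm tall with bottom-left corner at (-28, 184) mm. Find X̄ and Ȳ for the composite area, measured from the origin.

X̄ = 26.28 mm, Ȳ = 78.03 mm

bottom flange: A = 90 × 24 = 2160.00, centroid at (57.00, 12.00).
web: A = 12 × 160 = 1920.00, centroid at (6.00, 104.00).
top flange: A = 40 × 20 = 800.00, centroid at (-8.00, 194.00).
ΣA = 4880.00 mm²
ΣAX̄ = (2160.00)(57.00) + (1920.00)(6.00) + (800.00)(-8.00) = 128240.00 mm³
ΣAȲ = (2160.00)(12.00) + (1920.00)(104.00) + (800.00)(194.00) = 380800.00 mm³
X̄ = 128240.00 / 4880.00 = 26.28 mm
Ȳ = 380800.00 / 4880.00 = 78.03 mm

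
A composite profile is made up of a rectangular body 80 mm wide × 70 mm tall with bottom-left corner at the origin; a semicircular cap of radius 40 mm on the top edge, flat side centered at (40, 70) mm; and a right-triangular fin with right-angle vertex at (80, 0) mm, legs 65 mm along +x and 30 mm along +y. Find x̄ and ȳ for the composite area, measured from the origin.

x̄ = 46.62 mm, ȳ = 46.69 mm

Part | A | x̄ᵢ | ȳᵢ | A·x̄ᵢ | A·ȳᵢ
rectangular body | 5600.00 | 40.00 | 35.00 | 224000.00 | 196000.00
semicircular top | 2513.27 | 40.00 | 86.98 | 100530.96 | 218595.86
triangular fin | 975.00 | 101.67 | 10.00 | 99125.00 | 9750.00
Σ | 9088.27 |  |  | 423655.96 | 424345.86
x̄ = 423655.96 / 9088.27 = 46.62 mm
ȳ = 424345.86 / 9088.27 = 46.69 mm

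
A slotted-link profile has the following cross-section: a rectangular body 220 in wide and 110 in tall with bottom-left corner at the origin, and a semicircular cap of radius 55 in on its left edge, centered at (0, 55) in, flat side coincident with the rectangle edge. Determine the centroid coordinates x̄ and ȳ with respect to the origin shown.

Part | A | x̄ᵢ | ȳᵢ | A·x̄ᵢ | A·ȳᵢ
rectangular body | 24200.00 | 110.00 | 55.00 | 2662000.00 | 1331000.00
semicircular end | 4751.66 | -23.34 | 55.00 | -110916.67 | 261341.24
Σ | 28951.66 |  |  | 2551083.33 | 1592341.24
x̄ = 2551083.33 / 28951.66 = 88.12 in
ȳ = 1592341.24 / 28951.66 = 55.00 in

x̄ = 88.12 in, ȳ = 55.00 in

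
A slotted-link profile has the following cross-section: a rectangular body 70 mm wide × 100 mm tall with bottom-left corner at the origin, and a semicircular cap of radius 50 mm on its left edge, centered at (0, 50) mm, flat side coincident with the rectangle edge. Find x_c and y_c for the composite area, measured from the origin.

x_c = 14.80 mm, y_c = 50.00 mm

Part | A | x̄ᵢ | ȳᵢ | A·x̄ᵢ | A·ȳᵢ
rectangular body | 7000.00 | 35.00 | 50.00 | 245000.00 | 350000.00
semicircular end | 3926.99 | -21.22 | 50.00 | -83333.33 | 196349.54
Σ | 10926.99 |  |  | 161666.67 | 546349.54
x_c = 161666.67 / 10926.99 = 14.80 mm
y_c = 546349.54 / 10926.99 = 50.00 mm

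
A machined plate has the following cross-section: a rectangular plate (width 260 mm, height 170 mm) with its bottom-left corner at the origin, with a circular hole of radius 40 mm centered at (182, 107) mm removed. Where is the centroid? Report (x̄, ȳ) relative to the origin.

x̄ = 123.33 mm, ȳ = 82.18 mm

plate: A = 260 × 170 = 44200.00, centroid at (130.00, 85.00).
hole: A = −π·40² = -5026.55, centroid at (182.00, 107.00).
ΣA = 39173.45 mm², ΣAx̄ = 4831168.22 mm³, ΣAȳ = 3219159.34 mm³.
x̄ = 4831168.22/39173.45 = 123.33 mm; ȳ = 3219159.34/39173.45 = 82.18 mm.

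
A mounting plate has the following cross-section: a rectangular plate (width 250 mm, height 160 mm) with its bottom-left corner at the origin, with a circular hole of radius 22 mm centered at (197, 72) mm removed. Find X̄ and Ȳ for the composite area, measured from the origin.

plate: A = 250 × 160 = 40000.00, centroid at (125.00, 80.00).
hole: A = −π·22² = -1520.53, centroid at (197.00, 72.00).
ΣA = 38479.47 mm²
ΣAX̄ = (40000.00)(125.00) + (-1520.53)(197.00) = 4700455.42 mm³
ΣAȲ = (40000.00)(80.00) + (-1520.53)(72.00) = 3090521.78 mm³
X̄ = 4700455.42 / 38479.47 = 122.15 mm
Ȳ = 3090521.78 / 38479.47 = 80.32 mm

X̄ = 122.15 mm, Ȳ = 80.32 mm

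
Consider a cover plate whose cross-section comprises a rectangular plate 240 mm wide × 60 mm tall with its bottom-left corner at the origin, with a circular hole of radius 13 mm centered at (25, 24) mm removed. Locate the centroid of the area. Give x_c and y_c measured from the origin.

plate: A = 240 × 60 = 14400.00, centroid at (120.00, 30.00).
hole: A = −π·13² = -530.93, centroid at (25.00, 24.00).
ΣA = 13869.07 mm²
ΣAx_c = (14400.00)(120.00) + (-530.93)(25.00) = 1714726.77 mm³
ΣAy_c = (14400.00)(30.00) + (-530.93)(24.00) = 419257.70 mm³
x_c = 1714726.77 / 13869.07 = 123.64 mm
y_c = 419257.70 / 13869.07 = 30.23 mm

x_c = 123.64 mm, y_c = 30.23 mm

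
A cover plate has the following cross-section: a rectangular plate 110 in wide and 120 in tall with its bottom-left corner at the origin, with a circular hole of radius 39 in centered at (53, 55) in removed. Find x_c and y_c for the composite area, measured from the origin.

x_c = 56.13 in, y_c = 62.84 in

plate: A = 110 × 120 = 13200.00, centroid at (55.00, 60.00).
hole: A = −π·39² = -4778.36, centroid at (53.00, 55.00).
ΣA = 8421.64 in²
ΣAx_c = (13200.00)(55.00) + (-4778.36)(53.00) = 472746.79 in³
ΣAy_c = (13200.00)(60.00) + (-4778.36)(55.00) = 529190.07 in³
x_c = 472746.79 / 8421.64 = 56.13 in
y_c = 529190.07 / 8421.64 = 62.84 in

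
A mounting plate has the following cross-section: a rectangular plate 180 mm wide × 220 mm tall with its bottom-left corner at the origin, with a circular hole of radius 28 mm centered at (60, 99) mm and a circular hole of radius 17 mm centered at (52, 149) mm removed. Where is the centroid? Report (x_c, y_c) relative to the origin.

Part | A | x̄ᵢ | ȳᵢ | A·x̄ᵢ | A·ȳᵢ
plate | 39600.00 | 90.00 | 110.00 | 3564000.00 | 4356000.00
hole 1 | -2463.01 | 60.00 | 99.00 | -147780.52 | -243837.86
hole 2 | -907.92 | 52.00 | 149.00 | -47211.85 | -135280.12
Σ | 36229.07 |  |  | 3369007.63 | 3976882.02
x_c = 3369007.63 / 36229.07 = 92.99 mm
y_c = 3976882.02 / 36229.07 = 109.77 mm

x_c = 92.99 mm, y_c = 109.77 mm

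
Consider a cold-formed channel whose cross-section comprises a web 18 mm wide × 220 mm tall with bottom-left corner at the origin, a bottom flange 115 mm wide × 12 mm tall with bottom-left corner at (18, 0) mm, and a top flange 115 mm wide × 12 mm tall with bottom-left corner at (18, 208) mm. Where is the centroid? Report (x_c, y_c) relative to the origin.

x_c = 36.31 mm, y_c = 110.00 mm

web: A = 18 × 220 = 3960.00, centroid at (9.00, 110.00).
bottom flange: A = 115 × 12 = 1380.00, centroid at (75.50, 6.00).
top flange: A = 115 × 12 = 1380.00, centroid at (75.50, 214.00).
ΣA = 6720.00 mm², ΣAx_c = 244020.00 mm³, ΣAy_c = 739200.00 mm³.
x_c = 244020.00/6720.00 = 36.31 mm; y_c = 739200.00/6720.00 = 110.00 mm.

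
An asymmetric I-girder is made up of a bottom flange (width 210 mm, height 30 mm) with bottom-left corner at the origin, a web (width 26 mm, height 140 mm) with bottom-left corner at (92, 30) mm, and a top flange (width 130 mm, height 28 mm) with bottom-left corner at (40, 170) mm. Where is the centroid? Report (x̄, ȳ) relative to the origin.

Part | A | x̄ᵢ | ȳᵢ | A·x̄ᵢ | A·ȳᵢ
bottom flange | 6300.00 | 105.00 | 15.00 | 661500.00 | 94500.00
web | 3640.00 | 105.00 | 100.00 | 382200.00 | 364000.00
top flange | 3640.00 | 105.00 | 184.00 | 382200.00 | 669760.00
Σ | 13580.00 |  |  | 1425900.00 | 1128260.00
x̄ = 1425900.00 / 13580.00 = 105.00 mm
ȳ = 1128260.00 / 13580.00 = 83.08 mm

x̄ = 105.00 mm, ȳ = 83.08 mm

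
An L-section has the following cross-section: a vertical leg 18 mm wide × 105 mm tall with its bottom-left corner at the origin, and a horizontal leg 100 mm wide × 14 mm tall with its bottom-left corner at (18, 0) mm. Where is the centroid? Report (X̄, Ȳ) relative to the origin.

vertical leg: A = 18 × 105 = 1890.00, centroid at (9.00, 52.50).
horizontal leg: A = 100 × 14 = 1400.00, centroid at (68.00, 7.00).
ΣA = 3290.00 mm², ΣAX̄ = 112210.00 mm³, ΣAȲ = 109025.00 mm³.
X̄ = 112210.00/3290.00 = 34.11 mm; Ȳ = 109025.00/3290.00 = 33.14 mm.

X̄ = 34.11 mm, Ȳ = 33.14 mm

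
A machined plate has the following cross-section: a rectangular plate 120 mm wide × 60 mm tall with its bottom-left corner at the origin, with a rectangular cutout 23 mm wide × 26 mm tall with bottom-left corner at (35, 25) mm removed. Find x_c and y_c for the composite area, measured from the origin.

x_c = 61.22 mm, y_c = 29.28 mm

plate: A = 120 × 60 = 7200.00, centroid at (60.00, 30.00).
hole: A = −(23 × 26) = -598.00, centroid at (46.50, 38.00).
ΣA = 6602.00 mm², ΣAx_c = 404193.00 mm³, ΣAy_c = 193276.00 mm³.
x_c = 404193.00/6602.00 = 61.22 mm; y_c = 193276.00/6602.00 = 29.28 mm.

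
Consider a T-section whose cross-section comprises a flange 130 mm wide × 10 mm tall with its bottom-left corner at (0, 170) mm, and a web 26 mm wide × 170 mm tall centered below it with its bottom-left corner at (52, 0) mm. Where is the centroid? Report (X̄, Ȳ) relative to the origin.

X̄ = 65.00 mm, Ȳ = 105.45 mm

web: A = 26 × 170 = 4420.00, centroid at (65.00, 85.00).
flange: A = 130 × 10 = 1300.00, centroid at (65.00, 175.00).
ΣA = 5720.00 mm²
ΣAX̄ = (4420.00)(65.00) + (1300.00)(65.00) = 371800.00 mm³
ΣAȲ = (4420.00)(85.00) + (1300.00)(175.00) = 603200.00 mm³
X̄ = 371800.00 / 5720.00 = 65.00 mm
Ȳ = 603200.00 / 5720.00 = 105.45 mm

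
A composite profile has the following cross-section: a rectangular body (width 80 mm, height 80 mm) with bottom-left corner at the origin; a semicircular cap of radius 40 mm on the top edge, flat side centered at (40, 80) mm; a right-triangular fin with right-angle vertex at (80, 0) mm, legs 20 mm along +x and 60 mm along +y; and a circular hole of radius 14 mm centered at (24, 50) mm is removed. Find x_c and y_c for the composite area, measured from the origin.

rectangular body: A = 80 × 80 = 6400.00, centroid at (40.00, 40.00).
semicircular top: A = ½π·40² = 2513.27, centroid at (40.00, 96.98).
triangular fin: A = ½·20·60 = 600.00, centroid at (86.67, 20.00).
hole: A = −π·14² = -615.75, centroid at (24.00, 50.00).
ΣA = 8897.52 mm²
ΣAx_c = (6400.00)(40.00) + (2513.27)(40.00) + (600.00)(86.67) + (-615.75)(24.00) = 393752.91 mm³
ΣAy_c = (6400.00)(40.00) + (2513.27)(96.98) + (600.00)(20.00) + (-615.75)(50.00) = 480940.99 mm³
x_c = 393752.91 / 8897.52 = 44.25 mm
y_c = 480940.99 / 8897.52 = 54.05 mm

x_c = 44.25 mm, y_c = 54.05 mm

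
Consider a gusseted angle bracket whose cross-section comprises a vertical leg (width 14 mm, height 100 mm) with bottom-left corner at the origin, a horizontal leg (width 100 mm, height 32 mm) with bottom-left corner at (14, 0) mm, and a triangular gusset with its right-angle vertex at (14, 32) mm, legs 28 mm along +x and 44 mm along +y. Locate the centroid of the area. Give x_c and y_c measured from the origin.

x_c = 43.90 mm, y_c = 28.75 mm

Part | A | x̄ᵢ | ȳᵢ | A·x̄ᵢ | A·ȳᵢ
vertical leg | 1400.00 | 7.00 | 50.00 | 9800.00 | 70000.00
horizontal leg | 3200.00 | 64.00 | 16.00 | 204800.00 | 51200.00
gusset | 616.00 | 23.33 | 46.67 | 14373.33 | 28746.67
Σ | 5216.00 |  |  | 228973.33 | 149946.67
x_c = 228973.33 / 5216.00 = 43.90 mm
y_c = 149946.67 / 5216.00 = 28.75 mm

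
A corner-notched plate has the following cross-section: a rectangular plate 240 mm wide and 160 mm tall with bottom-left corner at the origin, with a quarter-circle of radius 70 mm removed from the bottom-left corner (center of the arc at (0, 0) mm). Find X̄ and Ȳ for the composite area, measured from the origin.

plate: A = 240 × 160 = 38400.00, centroid at (120.00, 80.00).
removed quarter-circle: A = −¼π·70² = -3848.45, centroid at (29.71, 29.71).
ΣA = 34551.55 mm²
ΣAX̄ = (38400.00)(120.00) + (-3848.45)(29.71) = 4493666.67 mm³
ΣAȲ = (38400.00)(80.00) + (-3848.45)(29.71) = 2957666.67 mm³
X̄ = 4493666.67 / 34551.55 = 130.06 mm
Ȳ = 2957666.67 / 34551.55 = 85.60 mm

X̄ = 130.06 mm, Ȳ = 85.60 mm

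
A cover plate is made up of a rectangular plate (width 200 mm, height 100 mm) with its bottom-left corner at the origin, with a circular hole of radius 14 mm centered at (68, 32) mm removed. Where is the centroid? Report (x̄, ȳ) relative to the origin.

plate: A = 200 × 100 = 20000.00, centroid at (100.00, 50.00).
hole: A = −π·14² = -615.75, centroid at (68.00, 32.00).
ΣA = 19384.25 mm²
ΣAx̄ = (20000.00)(100.00) + (-615.75)(68.00) = 1958128.85 mm³
ΣAȳ = (20000.00)(50.00) + (-615.75)(32.00) = 980295.93 mm³
x̄ = 1958128.85 / 19384.25 = 101.02 mm
ȳ = 980295.93 / 19384.25 = 50.57 mm

x̄ = 101.02 mm, ȳ = 50.57 mm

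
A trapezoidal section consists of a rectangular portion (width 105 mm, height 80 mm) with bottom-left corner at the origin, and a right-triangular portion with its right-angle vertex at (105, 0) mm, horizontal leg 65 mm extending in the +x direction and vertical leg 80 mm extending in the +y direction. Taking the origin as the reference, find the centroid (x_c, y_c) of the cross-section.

Part | A | x̄ᵢ | ȳᵢ | A·x̄ᵢ | A·ȳᵢ
rectangular portion | 8400.00 | 52.50 | 40.00 | 441000.00 | 336000.00
triangular portion | 2600.00 | 126.67 | 26.67 | 329333.33 | 69333.33
Σ | 11000.00 |  |  | 770333.33 | 405333.33
x_c = 770333.33 / 11000.00 = 70.03 mm
y_c = 405333.33 / 11000.00 = 36.85 mm

x_c = 70.03 mm, y_c = 36.85 mm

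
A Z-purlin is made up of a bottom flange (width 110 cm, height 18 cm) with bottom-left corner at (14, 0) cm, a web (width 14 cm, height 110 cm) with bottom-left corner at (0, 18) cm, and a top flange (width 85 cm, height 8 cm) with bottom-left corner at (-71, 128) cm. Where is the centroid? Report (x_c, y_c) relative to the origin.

x_c = 30.48 cm, y_c = 52.38 cm

Part | A | x̄ᵢ | ȳᵢ | A·x̄ᵢ | A·ȳᵢ
bottom flange | 1980.00 | 69.00 | 9.00 | 136620.00 | 17820.00
web | 1540.00 | 7.00 | 73.00 | 10780.00 | 112420.00
top flange | 680.00 | -28.50 | 132.00 | -19380.00 | 89760.00
Σ | 4200.00 |  |  | 128020.00 | 220000.00
x_c = 128020.00 / 4200.00 = 30.48 cm
y_c = 220000.00 / 4200.00 = 52.38 cm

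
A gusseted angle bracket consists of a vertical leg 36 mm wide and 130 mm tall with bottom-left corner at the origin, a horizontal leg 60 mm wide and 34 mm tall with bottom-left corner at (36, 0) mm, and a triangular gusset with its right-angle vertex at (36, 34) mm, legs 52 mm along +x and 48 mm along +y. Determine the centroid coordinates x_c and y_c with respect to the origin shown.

x_c = 35.82 mm, y_c = 50.36 mm

Part | A | x̄ᵢ | ȳᵢ | A·x̄ᵢ | A·ȳᵢ
vertical leg | 4680.00 | 18.00 | 65.00 | 84240.00 | 304200.00
horizontal leg | 2040.00 | 66.00 | 17.00 | 134640.00 | 34680.00
gusset | 1248.00 | 53.33 | 50.00 | 66560.00 | 62400.00
Σ | 7968.00 |  |  | 285440.00 | 401280.00
x_c = 285440.00 / 7968.00 = 35.82 mm
y_c = 401280.00 / 7968.00 = 50.36 mm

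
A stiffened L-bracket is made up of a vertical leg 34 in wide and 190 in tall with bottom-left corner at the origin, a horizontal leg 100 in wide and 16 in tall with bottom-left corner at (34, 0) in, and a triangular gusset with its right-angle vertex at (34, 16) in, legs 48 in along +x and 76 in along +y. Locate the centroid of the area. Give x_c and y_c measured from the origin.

x_c = 33.94 in, y_c = 71.01 in

vertical leg: A = 34 × 190 = 6460.00, centroid at (17.00, 95.00).
horizontal leg: A = 100 × 16 = 1600.00, centroid at (84.00, 8.00).
gusset: A = ½·48·76 = 1824.00, centroid at (50.00, 41.33).
ΣA = 9884.00 in²
ΣAx_c = (6460.00)(17.00) + (1600.00)(84.00) + (1824.00)(50.00) = 335420.00 in³
ΣAy_c = (6460.00)(95.00) + (1600.00)(8.00) + (1824.00)(41.33) = 701892.00 in³
x_c = 335420.00 / 9884.00 = 33.94 in
y_c = 701892.00 / 9884.00 = 71.01 in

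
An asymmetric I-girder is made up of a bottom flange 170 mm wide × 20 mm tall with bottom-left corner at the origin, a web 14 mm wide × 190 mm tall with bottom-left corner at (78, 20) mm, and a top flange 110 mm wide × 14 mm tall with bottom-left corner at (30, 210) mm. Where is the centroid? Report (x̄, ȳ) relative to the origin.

bottom flange: A = 170 × 20 = 3400.00, centroid at (85.00, 10.00).
web: A = 14 × 190 = 2660.00, centroid at (85.00, 115.00).
top flange: A = 110 × 14 = 1540.00, centroid at (85.00, 217.00).
ΣA = 7600.00 mm², ΣAx̄ = 646000.00 mm³, ΣAȳ = 674080.00 mm³.
x̄ = 646000.00/7600.00 = 85.00 mm; ȳ = 674080.00/7600.00 = 88.69 mm.

x̄ = 85.00 mm, ȳ = 88.69 mm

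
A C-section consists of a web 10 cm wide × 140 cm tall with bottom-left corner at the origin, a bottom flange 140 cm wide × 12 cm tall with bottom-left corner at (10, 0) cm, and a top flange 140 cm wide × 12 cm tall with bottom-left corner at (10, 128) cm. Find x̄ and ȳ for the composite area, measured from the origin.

web: A = 10 × 140 = 1400.00, centroid at (5.00, 70.00).
bottom flange: A = 140 × 12 = 1680.00, centroid at (80.00, 6.00).
top flange: A = 140 × 12 = 1680.00, centroid at (80.00, 134.00).
ΣA = 4760.00 cm²
ΣAx̄ = (1400.00)(5.00) + (1680.00)(80.00) + (1680.00)(80.00) = 275800.00 cm³
ΣAȳ = (1400.00)(70.00) + (1680.00)(6.00) + (1680.00)(134.00) = 333200.00 cm³
x̄ = 275800.00 / 4760.00 = 57.94 cm
ȳ = 333200.00 / 4760.00 = 70.00 cm

x̄ = 57.94 cm, ȳ = 70.00 cm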